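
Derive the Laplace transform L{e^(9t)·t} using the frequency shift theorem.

L{e^(at)·t^n} = n!/(s-a)^(n+1), so L{e^(9t)·t} = 1/(s-9)^2

Final answer: 1/(s-9)^2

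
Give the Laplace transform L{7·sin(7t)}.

L{sin(ωt)} = ω/(s² + ω²), so L{sin(7t)} = 7/(s² + 49). Then L{7·sin(7t)} = 7·7/(s² + 49) = 49/(s² + 49)

Final answer: 49/(s² + 49)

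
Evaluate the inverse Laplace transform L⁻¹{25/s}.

L⁻¹{c/s} = c, so L⁻¹{25/s} = 25

Final answer: 25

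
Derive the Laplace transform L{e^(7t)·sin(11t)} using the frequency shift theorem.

Frequency shift: L{e^(at)f(t)} = F(s-a). L{e^(7t)·sin(11t)} = 11/((s-7)² + 121)

Final answer: 11/((s-7)² + 121)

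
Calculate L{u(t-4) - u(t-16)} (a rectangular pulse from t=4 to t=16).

L{u(t-a)} = e^(-as)/s. L{u(t-4) - u(t-16)} = (e^(-4s) - e^(-16s))/s

Final answer: (e^(-4s) - e^(-16s))/s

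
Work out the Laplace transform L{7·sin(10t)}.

L{sin(ωt)} = ω/(s² + ω²), so L{sin(10t)} = 10/(s² + 100). Then L{7·sin(10t)} = 7·10/(s² + 100) = 70/(s² + 100)

Final answer: 70/(s² + 100)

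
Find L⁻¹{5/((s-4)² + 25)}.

Form: b/((s-a)² + b²) → e^(at)sin(bt). With a=4, b=5

Final answer: e^(4t)·sin(5t)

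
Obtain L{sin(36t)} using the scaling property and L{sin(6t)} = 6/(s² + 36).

Using L{f(at)} = (1/a)F(s/a) with a=6: L{sin(36t)} = (1/6) · 6/((s/6)² + 36) = (1/6) · 6·36/(s² + 1296) = 36/(s² + 1296)

Final answer: 36/(s² + 1296)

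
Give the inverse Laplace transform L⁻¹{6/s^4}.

L⁻¹{n!/s^(n+1)} = t^n with n=3. So L⁻¹{6/s^4} = t^3

Final answer: t^3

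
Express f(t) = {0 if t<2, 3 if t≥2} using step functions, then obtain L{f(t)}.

f(t) = 3·u(t-2). L{u(t-2)} = e^(-2s)/s, so L{f(t)} = 3·e^(-2s)/s

Final answer: 3·e^(-2s)/s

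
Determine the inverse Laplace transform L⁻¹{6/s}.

L⁻¹{c/s} = c, so L⁻¹{6/s} = 6

Final answer: 6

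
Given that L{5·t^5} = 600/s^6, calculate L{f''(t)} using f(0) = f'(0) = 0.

L{f''(t)} = s²F(s) - sf(0) - f'(0) = s²·600/s^6 - 0 - 0 = 600/s^4

Final answer: 600/s^4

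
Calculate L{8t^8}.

L{t^n} = n!/s^(n+1). So L{8t^8} = 8·8!/s^9 = 322560/s^9

Final answer: 322560/s^9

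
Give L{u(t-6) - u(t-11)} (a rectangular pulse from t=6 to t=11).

L{u(t-a)} = e^(-as)/s. L{u(t-6) - u(t-11)} = (e^(-6s) - e^(-11s))/s

Final answer: (e^(-6s) - e^(-11s))/s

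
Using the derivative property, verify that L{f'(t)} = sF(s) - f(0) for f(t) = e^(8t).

f'(t) = 8e^(8t). Direct: L{f'(t)} = 8/(s-8). Property: s·1/(s-8) - 1 = (s - (s-8))/(s-8) = 8/(s-8). ✓

Final answer: 8/(s-8)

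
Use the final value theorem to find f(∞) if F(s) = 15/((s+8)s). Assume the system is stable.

f(∞) = lim_{s→0} sF(s) = lim_{s→0} 15/(s+8) = 15/8

Final answer: 15/8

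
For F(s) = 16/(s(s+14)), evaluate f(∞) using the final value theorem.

f(∞) = lim_{s→0} s·16/(s(s+14)) = lim_{s→0} 16/(s+14) = 16/14 = 8/7

Final answer: 8/7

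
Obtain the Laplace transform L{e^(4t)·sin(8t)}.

L{e^(at)·sin(ωt)} = ω/((s-a)² + ω²), so L{e^(4t)·sin(8t)} = 8/((s-4)² + 64)

Final answer: 8/((s-4)² + 64)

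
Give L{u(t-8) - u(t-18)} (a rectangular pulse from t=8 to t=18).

L{u(t-a)} = e^(-as)/s. L{u(t-8) - u(t-18)} = (e^(-8s) - e^(-18s))/s

Final answer: (e^(-8s) - e^(-18s))/s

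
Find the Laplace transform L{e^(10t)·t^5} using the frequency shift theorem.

L{e^(at)·t^n} = n!/(s-a)^(n+1), so L{e^(10t)·t^5} = 120/(s-10)^6

Final answer: 120/(s-10)^6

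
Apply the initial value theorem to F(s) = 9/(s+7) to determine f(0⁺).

f(0⁺) = lim_{s→∞} s·9/(s+7) = lim_{s→∞} 9s/(s+7) = 9

Final answer: 9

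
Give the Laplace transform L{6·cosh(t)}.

L{cosh(ωt)} = s/(s² - ω²), so L{cosh(t)} = s/(s² - 1). Then L{6·cosh(t)} = 6·s/(s² - 1) = 6s/(s² - 1)

Final answer: 6s/(s² - 1)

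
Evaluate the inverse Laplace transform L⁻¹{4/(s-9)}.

L⁻¹{1/(s-a)} = e^(at), so L⁻¹{1/(s-9)} = e^(9t), and L⁻¹{4/(s-9)} = 4·e^(9t)

Final answer: 4·e^(9t)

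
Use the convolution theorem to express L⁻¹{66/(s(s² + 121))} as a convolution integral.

66/(s(s² + 121)) = (1/s)·(66/(s² + 121)) = L{1}·L{6·sin(11t)}. So f(t) = 1*(6·sin(11t)) = ∫₀ᵗ 6·sin(11τ) dτ

Final answer: ∫₀ᵗ 6·sin(11τ) dτ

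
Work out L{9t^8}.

L{t^n} = n!/s^(n+1). So L{9t^8} = 9·8!/s^9 = 362880/s^9

Final answer: 362880/s^9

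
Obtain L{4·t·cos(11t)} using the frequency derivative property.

L{cos(11t)} = s/(s² + 121). Derivative: d/ds[s/(s² + 121)] = [(s² + 121) - s·2s]/(s² + 121)² = (121 - s²)/(s² + 121)². So L{t·cos(11t)} = -F'(s) = (s² - 121)/(s² + 121)². Then L{4·t·cos(11t)} = 4·(s² - 121)/(s² + 121)²

Final answer: 4·(s² - 121)/(s² + 121)²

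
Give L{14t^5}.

L{t^n} = n!/s^(n+1). So L{14t^5} = 14·5!/s^6 = 1680/s^6

Final answer: 1680/s^6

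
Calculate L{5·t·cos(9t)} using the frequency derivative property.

L{cos(9t)} = s/(s² + 81). Derivative: d/ds[s/(s² + 81)] = [(s² + 81) - s·2s]/(s² + 81)² = (81 - s²)/(s² + 81)². So L{t·cos(9t)} = -F'(s) = (s² - 81)/(s² + 81)². Then L{5·t·cos(9t)} = 5·(s² - 81)/(s² + 81)²

Final answer: 5·(s² - 81)/(s² + 81)²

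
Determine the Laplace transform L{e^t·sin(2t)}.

L{e^(at)·sin(ωt)} = ω/((s-a)² + ω²), so L{e^t·sin(2t)} = 2/((s-1)² + 4)

Final answer: 2/((s-1)² + 4)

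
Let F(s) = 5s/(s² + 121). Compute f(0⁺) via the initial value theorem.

f(0⁺) = lim_{s→∞} s·5s/(s² + 121) = lim_{s→∞} 5s²/(s² + 121) = 5

Final answer: 5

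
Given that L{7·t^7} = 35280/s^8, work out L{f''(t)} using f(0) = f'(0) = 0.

L{f''(t)} = s²F(s) - sf(0) - f'(0) = s²·35280/s^8 - 0 - 0 = 35280/s^6

Final answer: 35280/s^6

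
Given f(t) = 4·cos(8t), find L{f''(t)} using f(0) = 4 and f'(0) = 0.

F(s) = 4s/(s² + 64). L{f''(t)} = s²F(s) - sf(0) - f'(0) = 4s³/(s² + 64) - 4s = (4s³ - 4s(s² + 64))/(s² + 64) = -256s/(s² + 64)

Final answer: -256s/(s² + 64)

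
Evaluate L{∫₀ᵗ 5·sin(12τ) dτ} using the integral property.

L{∫₀ᵗ f(τ)dτ} = F(s)/s with F(s) = 60/(s² + 144), so the result is (60/(s² + 144))/s = 60/(s(s² + 144))

Final answer: 60/(s(s² + 144))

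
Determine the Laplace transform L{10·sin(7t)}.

L{sin(ωt)} = ω/(s² + ω²), so L{sin(7t)} = 7/(s² + 49). Then L{10·sin(7t)} = 10·7/(s² + 49) = 70/(s² + 49)

Final answer: 70/(s² + 49)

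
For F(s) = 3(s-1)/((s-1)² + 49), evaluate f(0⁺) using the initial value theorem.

f(0⁺) = lim_{s→∞} sF(s) = lim_{s→∞} 3s(s-1)/((s-1)² + 49) = 3

Final answer: 3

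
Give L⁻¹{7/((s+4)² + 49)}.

Form: b/((s-a)² + b²) → e^(at)sin(bt). With a=-4, b=7

Final answer: e^(-4t)·sin(7t)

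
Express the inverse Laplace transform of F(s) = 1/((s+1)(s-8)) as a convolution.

1/((s+1)(s-8)) = (1/(s+1))·(1/(s-8)) = L{e^(-t)}·L{e^(8t)}. So f(t) = e^(-t)*e^(8t) = ∫₀ᵗ e^(-τ)·e^(8(t-τ)) dτ

Final answer: ∫₀ᵗ e^(-τ)·e^(8(t-τ)) dτ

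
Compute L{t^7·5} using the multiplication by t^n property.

L{5} = 5/s. d^1/ds^1[1/s] = -1/s². d^2/ds^2[1/s] = 2/s^3. d^3/ds^3[1/s] = -6/s^4. d^4/ds^4[1/s] = 24/s^5. d^5/ds^5[1/s] = -120/s^6. d^6/ds^6[1/s] = 720/s^7. d^7/ds^7[1/s] = -5040/s^8. So L{t^7} = (-1)^{7}·-5040/s^8 = 5040/s^8. Then L{t^7·5} = 5·5040/s^8 = 25200/s^8

Final answer: 25200/s^8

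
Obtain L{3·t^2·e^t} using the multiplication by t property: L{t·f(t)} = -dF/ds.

Using L{t^n·e^(at)} = n!/(s-a)^(n+1), L{t^2·e^t} = 2/(s-1)^3, so L{3·t^2·e^t} = 3·2/(s-1)^3 = 6/(s-1)^3

Final answer: 6/(s-1)^3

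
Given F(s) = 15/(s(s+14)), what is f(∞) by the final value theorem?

f(∞) = lim_{s→0} s·15/(s(s+14)) = lim_{s→0} 15/(s+14) = 15/14 = 15/14

Final answer: 15/14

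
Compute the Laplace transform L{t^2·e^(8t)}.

L{t^n·e^(at)} = n!/(s-a)^(n+1), so L{t^2·e^(8t)} = 2/(s-8)^3

Final answer: 2/(s-8)^3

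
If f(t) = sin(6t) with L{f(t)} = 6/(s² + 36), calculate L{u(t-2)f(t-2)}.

Time shift theorem: L{u(t-a)f(t-a)} = e^(-as)F(s). Here a=2, F(s) = 6/(s² + 36), so L{u(t-2)f(t-2)} = e^(-2s)·6/(s² + 36)

Final answer: e^(-2s)·6/(s² + 36)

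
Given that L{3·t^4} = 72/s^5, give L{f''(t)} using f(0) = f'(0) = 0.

L{f''(t)} = s²F(s) - sf(0) - f'(0) = s²·72/s^5 - 0 - 0 = 72/s^3

Final answer: 72/s^3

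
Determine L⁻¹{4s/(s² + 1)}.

This is the form c·s/(s² + a²) with a = 1, c = 4. L⁻¹ = 4·cos(t)

Final answer: 4·cos(t)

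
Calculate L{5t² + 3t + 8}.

L{5t² + 3t + 8} = 5·2/s³ + 3/s² + 8/s = 10/s³ + 3/s² + 8/s

Final answer: 10/s³ + 3/s² + 8/s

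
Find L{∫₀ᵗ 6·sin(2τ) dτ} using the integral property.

L{∫₀ᵗ f(τ)dτ} = F(s)/s with F(s) = 12/(s² + 4), so the result is (12/(s² + 4))/s = 12/(s(s² + 4))

Final answer: 12/(s(s² + 4))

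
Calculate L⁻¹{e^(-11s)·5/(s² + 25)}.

L⁻¹{5/(s² + 25)} = sin(5t). By the time shift theorem, L⁻¹{e^(-as)F(s)} = u(t-a)f(t-a) with a=11, so L⁻¹{e^(-11s)·5/(s² + 25)} = u(t-11)·sin(5(t-11))

Final answer: u(t-11)·sin(5(t-11))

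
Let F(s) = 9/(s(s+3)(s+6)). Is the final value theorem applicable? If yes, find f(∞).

Poles of sF(s) = 9/((s+3)(s+6)) are at s = -3 and s = -6, both in the left half-plane. Theorem applies. f(∞) = lim_{s→0} sF(s) = 9/(3·6) = 1/2

Final answer: 1/2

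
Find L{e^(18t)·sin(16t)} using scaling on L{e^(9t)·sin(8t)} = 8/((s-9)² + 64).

Scaling with a=2: L{e^(18t)·sin(16t)} = (1/2) · 8/((s/2-9)² + 64). Simplifying: 16/((s-18)² + 256)

Final answer: 16/((s-18)² + 256)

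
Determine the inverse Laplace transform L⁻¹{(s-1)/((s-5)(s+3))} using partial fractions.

Using partial fractions, f(t) = (4e^(5t) + 4e^(-3t))/8

Final answer: (4e^(5t) + 4e^(-3t))/8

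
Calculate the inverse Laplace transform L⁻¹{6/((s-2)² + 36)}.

Using frequency shift, L⁻¹{6/((s-2)² + 36)} = e^(2t)·sin(6t)

Final answer: e^(2t)·sin(6t)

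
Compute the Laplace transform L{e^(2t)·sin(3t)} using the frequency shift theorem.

Frequency shift: L{e^(at)f(t)} = F(s-a). L{e^(2t)·sin(3t)} = 3/((s-2)² + 9)

Final answer: 3/((s-2)² + 9)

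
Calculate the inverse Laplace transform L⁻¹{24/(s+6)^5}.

L⁻¹{n!/(s-a)^(n+1)} = t^n·e^(at), so L⁻¹{24/(s+6)^5} = t^4·e^(-6t)

Final answer: t^4·e^(-6t)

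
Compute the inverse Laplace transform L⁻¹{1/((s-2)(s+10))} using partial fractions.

Decompose: A/(s-2) + B/(s+10). A = 1/12, B = -1/12. f(t) = (e^(2t) - e^(-10t))/12

Final answer: (e^(2t) - e^(-10t))/12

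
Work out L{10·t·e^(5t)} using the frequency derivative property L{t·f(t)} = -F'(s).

L{e^(5t)} = 1/(s-5). By frequency derivative: L{t·e^(5t)} = -d/ds[1/(s-5)] = -(-1)/(s-5)² = 1/(s-5)². Then L{10·t·e^(5t)} = 10·1/(s-5)² = 10/(s-5)²

Final answer: 10/(s-5)²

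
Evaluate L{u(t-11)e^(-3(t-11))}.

u(t-a)f(t-a) with f(t)=e^(-3t). L{e^(-3t)} = 1/(s+3). By time shift: e^(-11s)/(s+3)

Final answer: e^(-11s)/(s+3)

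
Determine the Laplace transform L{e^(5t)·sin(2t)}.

L{e^(at)·sin(ωt)} = ω/((s-a)² + ω²), so L{e^(5t)·sin(2t)} = 2/((s-5)² + 4)

Final answer: 2/((s-5)² + 4)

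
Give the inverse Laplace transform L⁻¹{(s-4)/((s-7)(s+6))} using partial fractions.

Using partial fractions, f(t) = (3e^(7t) + 10e^(-6t))/13

Final answer: (3e^(7t) + 10e^(-6t))/13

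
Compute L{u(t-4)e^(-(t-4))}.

u(t-a)f(t-a) with f(t)=e^(-t). L{e^(-t)} = 1/(s+1). By time shift: e^(-4s)/(s+1)

Final answer: e^(-4s)/(s+1)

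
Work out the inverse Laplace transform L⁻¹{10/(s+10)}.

L⁻¹{1/(s-a)} = e^(at), so L⁻¹{1/(s+10)} = e^(-10t), and L⁻¹{10/(s+10)} = 10·e^(-10t)

Final answer: 10·e^(-10t)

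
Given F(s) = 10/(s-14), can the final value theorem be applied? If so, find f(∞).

sF(s) = 10s/(s-14) has a pole at s = 14 in the right half-plane. Theorem does NOT apply (unstable system; f(t) = 10·e^(14t) grows without bound).

Final answer: Not applicable (unstable)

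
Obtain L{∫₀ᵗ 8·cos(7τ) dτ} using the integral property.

L{∫₀ᵗ f(τ)dτ} = F(s)/s with F(s) = 8s/(s² + 49), so the result is (8s/(s² + 49))/s = 8/(s² + 49)

Final answer: 8/(s² + 49)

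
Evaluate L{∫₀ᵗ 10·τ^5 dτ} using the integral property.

L{∫₀ᵗ f(τ)dτ} = F(s)/s with f(t) = 10t^5. F(s) = 1200/s^6, so L{∫₀ᵗ 10·τ^5 dτ} = (1200/s^6)/s = 1200/s^7. (Check: ∫₀ᵗ 10·τ^5 dτ = 10t^6/6.)

Final answer: 1200/s^7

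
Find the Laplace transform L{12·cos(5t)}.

L{cos(ωt)} = s/(s² + ω²), so L{cos(5t)} = s/(s² + 25). Then L{12·cos(5t)} = 12·s/(s² + 25) = 12s/(s² + 25)

Final answer: 12s/(s² + 25)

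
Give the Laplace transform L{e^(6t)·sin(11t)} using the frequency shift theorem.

Frequency shift: L{e^(at)f(t)} = F(s-a). L{e^(6t)·sin(11t)} = 11/((s-6)² + 121)

Final answer: 11/((s-6)² + 121)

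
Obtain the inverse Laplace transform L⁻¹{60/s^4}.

L⁻¹{n!/s^(n+1)} = t^n with n=3. So L⁻¹{6/s^4} = t^3, and L⁻¹{60/s^4} = (60/6)·t^3 = 10·t^3

Final answer: 10·t^3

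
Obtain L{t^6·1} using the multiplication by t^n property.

L{1} = 1/s. d^1/ds^1[1/s] = -1/s². d^2/ds^2[1/s] = 2/s^3. d^3/ds^3[1/s] = -6/s^4. d^4/ds^4[1/s] = 24/s^5. d^5/ds^5[1/s] = -120/s^6. d^6/ds^6[1/s] = 720/s^7. So L{t^6} = (-1)^{6}·720/s^7 = 720/s^7

Final answer: 720/s^7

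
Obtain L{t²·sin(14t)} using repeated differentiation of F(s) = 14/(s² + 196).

F(s) = 14/(s² + 196). F'(s) = -28s/(s² + 196)². F''(s) = -28(196 - 3s²)/(s² + 196)³ = (84s² - 5488)/(s² + 196)³. So L{t²·sin(14t)} = (-1)² F''(s) = (84s² - 5488)/(s² + 196)³

Final answer: (84s² - 5488)/(s² + 196)³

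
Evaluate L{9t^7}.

L{t^n} = n!/s^(n+1). So L{9t^7} = 9·7!/s^8 = 45360/s^8

Final answer: 45360/s^8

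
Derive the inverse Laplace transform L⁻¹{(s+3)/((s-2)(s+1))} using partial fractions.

Using partial fractions, f(t) = (5e^(2t) - 2e^(-t))/3

Final answer: (5e^(2t) - 2e^(-t))/3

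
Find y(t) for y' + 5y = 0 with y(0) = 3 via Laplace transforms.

L{y'} + 5L{y} = 0. sY - 3 + 5Y = 0. Y(s+5) = 3. Y = 3/(s+5)

Final answer: y(t) = 3e^(-5t)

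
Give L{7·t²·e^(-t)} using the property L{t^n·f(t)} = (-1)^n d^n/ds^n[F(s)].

L{e^(-t)} = 1/(s+1). d/ds[1/(s+1)] = -1/(s+1)². d²/ds²[1/(s+1)] = 2/(s+1)³. So L{t²·e^(-t)} = (-1)² · 2/(s+1)³ = 2/(s+1)³. Then L{7·t²·e^(-t)} = 7·2/(s+1)³ = 14/(s+1)³

Final answer: 14/(s+1)³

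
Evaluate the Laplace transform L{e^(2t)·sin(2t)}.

L{e^(at)·sin(ωt)} = ω/((s-a)² + ω²), so L{e^(2t)·sin(2t)} = 2/((s-2)² + 4)

Final answer: 2/((s-2)² + 4)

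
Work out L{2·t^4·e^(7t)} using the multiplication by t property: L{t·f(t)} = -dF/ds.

Using L{t^n·e^(at)} = n!/(s-a)^(n+1), L{t^4·e^(7t)} = 24/(s-7)^5, so L{2·t^4·e^(7t)} = 2·24/(s-7)^5 = 48/(s-7)^5

Final answer: 48/(s-7)^5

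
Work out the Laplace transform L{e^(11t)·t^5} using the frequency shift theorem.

L{e^(at)·t^n} = n!/(s-a)^(n+1), so L{e^(11t)·t^5} = 120/(s-11)^6

Final answer: 120/(s-11)^6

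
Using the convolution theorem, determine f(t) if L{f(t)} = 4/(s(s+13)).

4/(s(s+13)) = (4/s)·(1/(s+13)) = L{4}·L{e^(-13t)}. By convolution, f(t) = 4*e^(-13t) = ∫₀ᵗ 4·e^(-13τ) dτ = 4·(1 - e^(-13t))/13

Final answer: 4·(1 - e^(-13t))/13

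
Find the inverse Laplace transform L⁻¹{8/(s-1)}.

L⁻¹{1/(s-a)} = e^(at), so L⁻¹{1/(s-1)} = e^t, and L⁻¹{8/(s-1)} = 8·e^t

Final answer: 8·e^t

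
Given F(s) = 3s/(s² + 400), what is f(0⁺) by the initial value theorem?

f(0⁺) = lim_{s→∞} s·3s/(s² + 400) = lim_{s→∞} 3s²/(s² + 400) = 3

Final answer: 3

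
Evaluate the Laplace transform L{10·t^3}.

L{t^n} = n!/s^(n+1), so L{t^3} = 6/s^4. Then L{10·t^3} = 10·6/s^4 = 60/s^4

Final answer: 60/s^4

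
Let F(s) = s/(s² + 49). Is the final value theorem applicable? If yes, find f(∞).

The final value theorem requires all poles of sF(s) in the left half-plane. sF(s) = s²/(s² + 49) has poles at s = ±7i (imaginary axis). Theorem does NOT apply (oscillatory system).

Final answer: Not applicable (oscillatory)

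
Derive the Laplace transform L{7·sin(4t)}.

L{sin(ωt)} = ω/(s² + ω²), so L{sin(4t)} = 4/(s² + 16). Then L{7·sin(4t)} = 7·4/(s² + 16) = 28/(s² + 16)

Final answer: 28/(s² + 16)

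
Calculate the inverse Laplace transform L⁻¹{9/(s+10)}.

L⁻¹{1/(s-a)} = e^(at), so L⁻¹{1/(s+10)} = e^(-10t), and L⁻¹{9/(s+10)} = 9·e^(-10t)

Final answer: 9·e^(-10t)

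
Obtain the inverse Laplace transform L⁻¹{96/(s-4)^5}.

L⁻¹{n!/(s-a)^(n+1)} = t^n·e^(at) with n=4, a=4. So L⁻¹{24/(s-4)^5} = t^4·e^(4t), and L⁻¹{96/(s-4)^5} = (96/24)·t^4·e^(4t) = 4·t^4·e^(4t)

Final answer: 4·t^4·e^(4t)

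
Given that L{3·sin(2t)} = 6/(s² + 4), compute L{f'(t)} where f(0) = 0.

L{f'(t)} = s·F(s) - f(0) = s·6/(s² + 4) - 0 = 6s/(s² + 4)

Final answer: 6s/(s² + 4)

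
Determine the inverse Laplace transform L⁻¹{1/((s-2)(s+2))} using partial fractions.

Decompose: A/(s-2) + B/(s+2). A = 1/4, B = -1/4. f(t) = (e^(2t) - e^(-2t))/4

Final answer: (e^(2t) - e^(-2t))/4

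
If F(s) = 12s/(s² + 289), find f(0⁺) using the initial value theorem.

f(0⁺) = lim_{s→∞} s·12s/(s² + 289) = lim_{s→∞} 12s²/(s² + 289) = 12

Final answer: 12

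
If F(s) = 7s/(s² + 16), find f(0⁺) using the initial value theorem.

f(0⁺) = lim_{s→∞} s·7s/(s² + 16) = lim_{s→∞} 7s²/(s² + 16) = 7

Final answer: 7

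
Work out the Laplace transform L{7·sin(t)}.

L{sin(ωt)} = ω/(s² + ω²), so L{sin(t)} = 1/(s² + 1). Then L{7·sin(t)} = 7·1/(s² + 1) = 7/(s² + 1)

Final answer: 7/(s² + 1)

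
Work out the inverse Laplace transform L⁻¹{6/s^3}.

L⁻¹{n!/s^(n+1)} = t^n with n=2. So L⁻¹{2/s^3} = t^2, and L⁻¹{6/s^3} = (6/2)·t^2 = 3·t^2

Final answer: 3·t^2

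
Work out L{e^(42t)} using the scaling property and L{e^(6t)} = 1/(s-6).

Using L{f(at)} = (1/a)F(s/a) with a=7 and f(t) = e^(6t): L{e^(42t)} = (1/7) · 1/((s/7)-6) = (1/7) · 7/(s-42) = 1/(s-42)

Final answer: 1/(s-42)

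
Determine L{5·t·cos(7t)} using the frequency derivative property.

L{cos(7t)} = s/(s² + 49). Derivative: d/ds[s/(s² + 49)] = [(s² + 49) - s·2s]/(s² + 49)² = (49 - s²)/(s² + 49)². So L{t·cos(7t)} = -F'(s) = (s² - 49)/(s² + 49)². Then L{5·t·cos(7t)} = 5·(s² - 49)/(s² + 49)²

Final answer: 5·(s² - 49)/(s² + 49)²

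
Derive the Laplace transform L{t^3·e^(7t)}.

L{t^n·e^(at)} = n!/(s-a)^(n+1), so L{t^3·e^(7t)} = 6/(s-7)^4

Final answer: 6/(s-7)^4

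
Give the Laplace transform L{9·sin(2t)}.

L{sin(ωt)} = ω/(s² + ω²), so L{sin(2t)} = 2/(s² + 4). Then L{9·sin(2t)} = 9·2/(s² + 4) = 18/(s² + 4)

Final answer: 18/(s² + 4)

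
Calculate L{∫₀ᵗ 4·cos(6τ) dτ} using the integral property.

L{∫₀ᵗ f(τ)dτ} = F(s)/s with F(s) = 4s/(s² + 36), so the result is (4s/(s² + 36))/s = 4/(s² + 36)

Final answer: 4/(s² + 36)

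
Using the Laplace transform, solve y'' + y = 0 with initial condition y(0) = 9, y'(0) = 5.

L{y''} + 1L{y} = 0. s²Y - 9s - 5 + Y = 0. Y(s² + 1) = 9s + 5. Y = (9s + 5)/(s² + 1). Inverting: y(t) = 9cos(t) + 5sin(t)

Final answer: y(t) = 9cos(t) + 5sin(t)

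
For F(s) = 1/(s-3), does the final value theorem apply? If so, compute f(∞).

sF(s) = s/(s-3) has a pole at s = 3 in the right half-plane. Theorem does NOT apply (unstable system; f(t) = e^(3t) grows without bound).

Final answer: Not applicable (unstable)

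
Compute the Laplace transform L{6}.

L{6} = 6 · L{1} = 6/s

Final answer: 6/s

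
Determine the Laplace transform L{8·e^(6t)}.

L{e^(at)} = 1/(s-a), so L{e^(6t)} = 1/(s-6). Then L{8·e^(6t)} = 8/(s-6)

Final answer: 8/(s-6)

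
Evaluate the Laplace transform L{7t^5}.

L{7t^5} = 7 · L{t^5} = 7 · 120/s^6 = 840/s^6

Final answer: 840/s^6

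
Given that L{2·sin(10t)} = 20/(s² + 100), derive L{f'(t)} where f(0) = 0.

L{f'(t)} = s·F(s) - f(0) = s·20/(s² + 100) - 0 = 20s/(s² + 100)

Final answer: 20s/(s² + 100)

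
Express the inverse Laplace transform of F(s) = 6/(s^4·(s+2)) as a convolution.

6/(s^4·(s+2)) = (6/s^4)·(1/(s+2)) = L{t^3}·L{e^(-2t)}. So f(t) = t^3*e^(-2t) = ∫₀ᵗ τ^3·e^(-2(t-τ)) dτ

Final answer: ∫₀ᵗ τ^3·e^(-2(t-τ)) dτ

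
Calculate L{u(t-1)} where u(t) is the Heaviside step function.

L{u(t-a)} = e^(-as)/s. Here a=1, so L{u(t-1)} = e^(-s)/s

Final answer: e^(-s)/s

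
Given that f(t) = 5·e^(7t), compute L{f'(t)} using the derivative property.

f(0) = 5, F(s) = 5/(s-7). L{f'(t)} = s·F(s) - f(0) = 5s/(s-7) - 5 = (5s - 5(s-7))/(s-7) = 35/(s-7)

Final answer: 35/(s-7)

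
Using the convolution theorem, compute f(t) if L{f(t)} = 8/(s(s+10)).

8/(s(s+10)) = (8/s)·(1/(s+10)) = L{8}·L{e^(-10t)}. By convolution, f(t) = 8*e^(-10t) = ∫₀ᵗ 8·e^(-10τ) dτ = 8·(1 - e^(-10t))/10

Final answer: 8·(1 - e^(-10t))/10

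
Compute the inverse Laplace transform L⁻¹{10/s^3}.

L⁻¹{n!/s^(n+1)} = t^n with n=2. So L⁻¹{2/s^3} = t^2, and L⁻¹{10/s^3} = (10/2)·t^2 = 5·t^2

Final answer: 5·t^2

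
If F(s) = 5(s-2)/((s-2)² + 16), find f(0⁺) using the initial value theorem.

f(0⁺) = lim_{s→∞} sF(s) = lim_{s→∞} 5s(s-2)/((s-2)² + 16) = 5

Final answer: 5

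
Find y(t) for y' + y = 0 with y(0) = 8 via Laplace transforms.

L{y'} + L{y} = 0. sY - 8 + Y = 0. Y(s+1) = 8. Y = 8/(s+1)

Final answer: y(t) = 8e^(-t)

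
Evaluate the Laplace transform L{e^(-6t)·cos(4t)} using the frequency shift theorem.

Frequency shift: L{e^(at)f(t)} = F(s-a). L{e^(-6t)·cos(4t)} = (s+6)/((s+6)² + 16)

Final answer: (s+6)/((s+6)² + 16)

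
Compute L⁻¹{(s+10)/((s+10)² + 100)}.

Using frequency shift: L⁻¹{(s-a)/((s-a)² + b²)} = e^(at)cos(bt). Here a=-10, b=10

Final answer: e^(-10t)·cos(10t)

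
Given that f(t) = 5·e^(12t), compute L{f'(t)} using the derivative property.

f(0) = 5, F(s) = 5/(s-12). L{f'(t)} = s·F(s) - f(0) = 5s/(s-12) - 5 = (5s - 5(s-12))/(s-12) = 60/(s-12)

Final answer: 60/(s-12)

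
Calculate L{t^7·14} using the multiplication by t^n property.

L{14} = 14/s. d^1/ds^1[1/s] = -1/s². d^2/ds^2[1/s] = 2/s^3. d^3/ds^3[1/s] = -6/s^4. d^4/ds^4[1/s] = 24/s^5. d^5/ds^5[1/s] = -120/s^6. d^6/ds^6[1/s] = 720/s^7. d^7/ds^7[1/s] = -5040/s^8. So L{t^7} = (-1)^{7}·-5040/s^8 = 5040/s^8. Then L{t^7·14} = 14·5040/s^8 = 70560/s^8

Final answer: 70560/s^8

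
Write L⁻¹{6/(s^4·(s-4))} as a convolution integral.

6/(s^4·(s-4)) = (6/s^4)·(1/(s-4)) = L{t^3}·L{e^(4t)}. So f(t) = t^3*e^(4t) = ∫₀ᵗ τ^3·e^(4(t-τ)) dτ

Final answer: ∫₀ᵗ τ^3·e^(4(t-τ)) dτ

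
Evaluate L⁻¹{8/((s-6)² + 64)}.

Form: b/((s-a)² + b²) → e^(at)sin(bt). With a=6, b=8

Final answer: e^(6t)·sin(8t)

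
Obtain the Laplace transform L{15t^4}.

L{15t^4} = 15 · L{t^4} = 15 · 24/s^5 = 360/s^5

Final answer: 360/s^5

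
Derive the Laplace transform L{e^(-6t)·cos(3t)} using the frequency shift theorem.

Frequency shift: L{e^(at)f(t)} = F(s-a). L{e^(-6t)·cos(3t)} = (s+6)/((s+6)² + 9)

Final answer: (s+6)/((s+6)² + 9)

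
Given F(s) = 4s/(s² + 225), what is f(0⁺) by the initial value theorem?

f(0⁺) = lim_{s→∞} s·4s/(s² + 225) = lim_{s→∞} 4s²/(s² + 225) = 4

Final answer: 4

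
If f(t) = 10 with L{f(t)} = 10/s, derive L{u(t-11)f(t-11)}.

Time shift theorem: L{u(t-a)f(t-a)} = e^(-as)F(s). Here a=11, F(s) = 10/s, so L{u(t-11)f(t-11)} = e^(-11s)·10/s

Final answer: e^(-11s)·10/s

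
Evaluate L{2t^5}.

L{t^n} = n!/s^(n+1). So L{2t^5} = 2·5!/s^6 = 240/s^6

Final answer: 240/s^6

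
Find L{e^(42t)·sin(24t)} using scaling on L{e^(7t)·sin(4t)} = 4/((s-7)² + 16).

Scaling with a=6: L{e^(42t)·sin(24t)} = (1/6) · 4/((s/6-7)² + 16). Simplifying: 24/((s-42)² + 576)

Final answer: 24/((s-42)² + 576)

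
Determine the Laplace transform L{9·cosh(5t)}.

L{cosh(ωt)} = s/(s² - ω²), so L{cosh(5t)} = s/(s² - 25). Then L{9·cosh(5t)} = 9·s/(s² - 25) = 9s/(s² - 25)

Final answer: 9s/(s² - 25)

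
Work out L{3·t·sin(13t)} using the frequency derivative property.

L{sin(13t)} = 13/(s² + 169). By L{t·f(t)} = -F'(s): -d/ds[13/(s² + 169)] = -(13)·(-2s)/(s² + 169)² = 26s/(s² + 169)². Then L{3·t·sin(13t)} = 3·26s/(s² + 169)² = 78s/(s² + 169)²

Final answer: 78s/(s² + 169)²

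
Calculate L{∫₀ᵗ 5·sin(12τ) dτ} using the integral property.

L{∫₀ᵗ f(τ)dτ} = F(s)/s with F(s) = 60/(s² + 144), so the result is (60/(s² + 144))/s = 60/(s(s² + 144))

Final answer: 60/(s(s² + 144))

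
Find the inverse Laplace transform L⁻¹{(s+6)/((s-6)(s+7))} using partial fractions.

Using partial fractions, f(t) = (12e^(6t) + e^(-7t))/13

Final answer: (12e^(6t) + e^(-7t))/13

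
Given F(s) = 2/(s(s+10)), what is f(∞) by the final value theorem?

f(∞) = lim_{s→0} s·2/(s(s+10)) = lim_{s→0} 2/(s+10) = 2/10 = 1/5

Final answer: 1/5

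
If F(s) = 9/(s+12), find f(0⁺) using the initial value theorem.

f(0⁺) = lim_{s→∞} s·9/(s+12) = lim_{s→∞} 9s/(s+12) = 9

Final answer: 9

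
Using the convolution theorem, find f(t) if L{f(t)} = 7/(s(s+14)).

7/(s(s+14)) = (7/s)·(1/(s+14)) = L{7}·L{e^(-14t)}. By convolution, f(t) = 7*e^(-14t) = ∫₀ᵗ 7·e^(-14τ) dτ = 7·(1 - e^(-14t))/14

Final answer: 7·(1 - e^(-14t))/14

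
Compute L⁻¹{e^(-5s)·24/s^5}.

L⁻¹{24/s^5} = t^4. By the time shift theorem, L⁻¹{e^(-as)F(s)} = u(t-a)f(t-a) with a=5, so L⁻¹{e^(-5s)·24/s^5} = u(t-5)·(t-5)^4

Final answer: u(t-5)·(t-5)^4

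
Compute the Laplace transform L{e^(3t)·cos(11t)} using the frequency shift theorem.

Frequency shift: L{e^(at)f(t)} = F(s-a). L{e^(3t)·cos(11t)} = (s-3)/((s-3)² + 121)

Final answer: (s-3)/((s-3)² + 121)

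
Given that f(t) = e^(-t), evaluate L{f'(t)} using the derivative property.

f(0) = 1, F(s) = 1/(s+1). L{f'(t)} = s·F(s) - f(0) = s/(s+1) - 1 = (s - (s+1))/(s+1) = -1/(s+1)

Final answer: -1/(s+1)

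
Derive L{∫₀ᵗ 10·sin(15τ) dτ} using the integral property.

L{∫₀ᵗ f(τ)dτ} = F(s)/s with F(s) = 150/(s² + 225), so the result is (150/(s² + 225))/s = 150/(s(s² + 225))

Final answer: 150/(s(s² + 225))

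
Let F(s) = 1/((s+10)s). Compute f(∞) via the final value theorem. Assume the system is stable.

f(∞) = lim_{s→0} sF(s) = lim_{s→0} 1/(s+10) = 1/10

Final answer: 1/10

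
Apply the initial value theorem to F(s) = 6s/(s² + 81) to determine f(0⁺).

f(0⁺) = lim_{s→∞} s·6s/(s² + 81) = lim_{s→∞} 6s²/(s² + 81) = 6

Final answer: 6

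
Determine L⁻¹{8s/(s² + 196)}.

This is the form c·s/(s² + a²) with a = 14, c = 8. L⁻¹ = 8·cos(14t)

Final answer: 8·cos(14t)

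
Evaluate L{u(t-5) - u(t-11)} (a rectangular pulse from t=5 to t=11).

L{u(t-a)} = e^(-as)/s. L{u(t-5) - u(t-11)} = (e^(-5s) - e^(-11s))/s

Final answer: (e^(-5s) - e^(-11s))/s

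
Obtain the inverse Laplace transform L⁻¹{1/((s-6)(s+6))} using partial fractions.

Decompose: A/(s-6) + B/(s+6). A = 1/12, B = -1/12. f(t) = (e^(6t) - e^(-6t))/12

Final answer: (e^(6t) - e^(-6t))/12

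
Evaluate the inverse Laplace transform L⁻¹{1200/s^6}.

L⁻¹{n!/s^(n+1)} = t^n with n=5. So L⁻¹{120/s^6} = t^5, and L⁻¹{1200/s^6} = (1200/120)·t^5 = 10·t^5

Final answer: 10·t^5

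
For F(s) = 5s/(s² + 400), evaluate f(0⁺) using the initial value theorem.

f(0⁺) = lim_{s→∞} s·5s/(s² + 400) = lim_{s→∞} 5s²/(s² + 400) = 5

Final answer: 5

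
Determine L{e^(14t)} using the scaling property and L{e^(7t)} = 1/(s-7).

Using L{f(at)} = (1/a)F(s/a) with a=2 and f(t) = e^(7t): L{e^(14t)} = (1/2) · 1/((s/2)-7) = (1/2) · 2/(s-14) = 1/(s-14)

Final answer: 1/(s-14)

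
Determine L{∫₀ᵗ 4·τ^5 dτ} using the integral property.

L{∫₀ᵗ f(τ)dτ} = F(s)/s with f(t) = 4t^5. F(s) = 480/s^6, so L{∫₀ᵗ 4·τ^5 dτ} = (480/s^6)/s = 480/s^7. (Check: ∫₀ᵗ 4·τ^5 dτ = 4t^6/6.)

Final answer: 480/s^7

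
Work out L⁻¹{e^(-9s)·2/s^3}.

L⁻¹{2/s^3} = t^2. By the time shift theorem, L⁻¹{e^(-as)F(s)} = u(t-a)f(t-a) with a=9, so L⁻¹{e^(-9s)·2/s^3} = u(t-9)·(t-9)^2

Final answer: u(t-9)·(t-9)^2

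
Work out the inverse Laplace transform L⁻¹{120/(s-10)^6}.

L⁻¹{n!/(s-a)^(n+1)} = t^n·e^(at), so L⁻¹{120/(s-10)^6} = t^5·e^(10t)

Final answer: t^5·e^(10t)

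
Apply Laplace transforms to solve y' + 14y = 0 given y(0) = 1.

L{y'} + 14L{y} = 0. sY - 1 + 14Y = 0. Y(s+14) = 1. Y = 1/(s+14)

Final answer: y(t) = e^(-14t)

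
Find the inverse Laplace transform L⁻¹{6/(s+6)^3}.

L⁻¹{n!/(s-a)^(n+1)} = t^n·e^(at) with n=2, a=-6. So L⁻¹{2/(s+6)^3} = t^2·e^(-6t), and L⁻¹{6/(s+6)^3} = (6/2)·t^2·e^(-6t) = 3·t^2·e^(-6t)

Final answer: 3·t^2·e^(-6t)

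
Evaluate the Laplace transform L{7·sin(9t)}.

L{sin(ωt)} = ω/(s² + ω²), so L{sin(9t)} = 9/(s² + 81). Then L{7·sin(9t)} = 7·9/(s² + 81) = 63/(s² + 81)

Final answer: 63/(s² + 81)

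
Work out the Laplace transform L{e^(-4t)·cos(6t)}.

L{e^(at)·cos(ωt)} = (s-a)/((s-a)² + ω²), so L{e^(-4t)·cos(6t)} = (s+4)/((s+4)² + 36)

Final answer: (s+4)/((s+4)² + 36)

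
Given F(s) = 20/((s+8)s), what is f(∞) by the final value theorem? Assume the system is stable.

f(∞) = lim_{s→0} sF(s) = lim_{s→0} 20/(s+8) = 5/2

Final answer: 5/2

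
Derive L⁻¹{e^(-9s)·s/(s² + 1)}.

L⁻¹{s/(s² + 1)} = cos(t). By the time shift theorem, L⁻¹{e^(-as)F(s)} = u(t-a)f(t-a) with a=9, so L⁻¹{e^(-9s)·s/(s² + 1)} = u(t-9)·cos((t-9))

Final answer: u(t-9)·cos((t-9))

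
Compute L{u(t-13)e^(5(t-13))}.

u(t-a)f(t-a) with f(t)=e^(5t). L{e^(5t)} = 1/(s-5). By time shift: e^(-13s)/(s-5)

Final answer: e^(-13s)/(s-5)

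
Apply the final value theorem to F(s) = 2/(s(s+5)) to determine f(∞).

f(∞) = lim_{s→0} s·2/(s(s+5)) = lim_{s→0} 2/(s+5) = 2/5 = 2/5

Final answer: 2/5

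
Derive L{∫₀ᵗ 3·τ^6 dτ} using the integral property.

L{∫₀ᵗ f(τ)dτ} = F(s)/s with f(t) = 3t^6. F(s) = 2160/s^7, so L{∫₀ᵗ 3·τ^6 dτ} = (2160/s^7)/s = 2160/s^8. (Check: ∫₀ᵗ 3·τ^6 dτ = 3t^7/7.)

Final answer: 2160/s^8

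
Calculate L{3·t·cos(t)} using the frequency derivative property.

L{cos(t)} = s/(s² + 1). Derivative: d/ds[s/(s² + 1)] = [(s² + 1) - s·2s]/(s² + 1)² = (1 - s²)/(s² + 1)². So L{t·cos(t)} = -F'(s) = (s² - 1)/(s² + 1)². Then L{3·t·cos(t)} = 3·(s² - 1)/(s² + 1)²

Final answer: 3·(s² - 1)/(s² + 1)²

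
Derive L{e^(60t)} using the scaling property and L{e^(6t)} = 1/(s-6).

Using L{f(at)} = (1/a)F(s/a) with a=10 and f(t) = e^(6t): L{e^(60t)} = (1/10) · 1/((s/10)-6) = (1/10) · 10/(s-60) = 1/(s-60)

Final answer: 1/(s-60)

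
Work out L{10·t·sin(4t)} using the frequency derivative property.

L{sin(4t)} = 4/(s² + 16). By L{t·f(t)} = -F'(s): -d/ds[4/(s² + 16)] = -(4)·(-2s)/(s² + 16)² = 8s/(s² + 16)². Then L{10·t·sin(4t)} = 10·8s/(s² + 16)² = 80s/(s² + 16)²

Final answer: 80s/(s² + 16)²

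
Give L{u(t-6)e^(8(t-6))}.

u(t-a)f(t-a) with f(t)=e^(8t). L{e^(8t)} = 1/(s-8). By time shift: e^(-6s)/(s-8)

Final answer: e^(-6s)/(s-8)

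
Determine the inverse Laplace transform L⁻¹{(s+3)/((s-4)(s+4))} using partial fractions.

Using partial fractions, f(t) = (7e^(4t) + e^(-4t))/8

Final answer: (7e^(4t) + e^(-4t))/8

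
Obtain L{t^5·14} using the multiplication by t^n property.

L{14} = 14/s. d^1/ds^1[1/s] = -1/s². d^2/ds^2[1/s] = 2/s^3. d^3/ds^3[1/s] = -6/s^4. d^4/ds^4[1/s] = 24/s^5. d^5/ds^5[1/s] = -120/s^6. So L{t^5} = (-1)^{5}·-120/s^6 = 120/s^6. Then L{t^5·14} = 14·120/s^6 = 1680/s^6

Final answer: 1680/s^6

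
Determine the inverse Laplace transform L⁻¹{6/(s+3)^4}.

L⁻¹{n!/(s-a)^(n+1)} = t^n·e^(at), so L⁻¹{6/(s+3)^4} = t^3·e^(-3t)

Final answer: t^3·e^(-3t)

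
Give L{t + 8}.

L{t + 8} = L{t} + 8·L{1} = 1/s² + 8/s

Final answer: 1/s² + 8/s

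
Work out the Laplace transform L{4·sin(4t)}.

L{sin(ωt)} = ω/(s² + ω²), so L{sin(4t)} = 4/(s² + 16). Then L{4·sin(4t)} = 4·4/(s² + 16) = 16/(s² + 16)

Final answer: 16/(s² + 16)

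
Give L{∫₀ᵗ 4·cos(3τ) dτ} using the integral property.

L{∫₀ᵗ f(τ)dτ} = F(s)/s with F(s) = 4s/(s² + 9), so the result is (4s/(s² + 9))/s = 4/(s² + 9)

Final answer: 4/(s² + 9)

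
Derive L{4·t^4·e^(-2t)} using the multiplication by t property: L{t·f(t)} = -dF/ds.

Using L{t^n·e^(at)} = n!/(s-a)^(n+1), L{t^4·e^(-2t)} = 24/(s+2)^5, so L{4·t^4·e^(-2t)} = 4·24/(s+2)^5 = 96/(s+2)^5

Final answer: 96/(s+2)^5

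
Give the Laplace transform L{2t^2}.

L{2t^2} = 2 · L{t^2} = 2 · 2/s^3 = 4/s^3

Final answer: 4/s^3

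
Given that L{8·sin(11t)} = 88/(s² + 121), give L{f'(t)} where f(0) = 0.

L{f'(t)} = s·F(s) - f(0) = s·88/(s² + 121) - 0 = 88s/(s² + 121)

Final answer: 88s/(s² + 121)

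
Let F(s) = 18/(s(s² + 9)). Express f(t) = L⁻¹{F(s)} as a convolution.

18/(s(s² + 9)) = (1/s)·(18/(s² + 9)) = L{1}·L{6·sin(3t)}. So f(t) = 1*(6·sin(3t)) = ∫₀ᵗ 6·sin(3τ) dτ

Final answer: ∫₀ᵗ 6·sin(3τ) dτ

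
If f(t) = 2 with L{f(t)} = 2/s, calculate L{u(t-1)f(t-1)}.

Time shift theorem: L{u(t-a)f(t-a)} = e^(-as)F(s). Here a=1, F(s) = 2/s, so L{u(t-1)f(t-1)} = e^(-s)·2/s

Final answer: e^(-s)·2/s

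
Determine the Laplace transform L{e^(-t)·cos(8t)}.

L{e^(at)·cos(ωt)} = (s-a)/((s-a)² + ω²), so L{e^(-t)·cos(8t)} = (s+1)/((s+1)² + 64)

Final answer: (s+1)/((s+1)² + 64)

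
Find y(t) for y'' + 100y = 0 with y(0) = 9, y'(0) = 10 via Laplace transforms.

L{y''} + 100L{y} = 0. s²Y - 9s - 10 + 100Y = 0. Y(s² + 100) = 9s + 10. Y = (9s + 10)/(s² + 100). Inverting: y(t) = 9cos(10t) + sin(10t)

Final answer: y(t) = 9cos(10t) + sin(10t)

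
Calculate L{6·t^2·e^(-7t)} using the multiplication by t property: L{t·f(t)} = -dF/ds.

Using L{t^n·e^(at)} = n!/(s-a)^(n+1), L{t^2·e^(-7t)} = 2/(s+7)^3, so L{6·t^2·e^(-7t)} = 6·2/(s+7)^3 = 12/(s+7)^3

Final answer: 12/(s+7)^3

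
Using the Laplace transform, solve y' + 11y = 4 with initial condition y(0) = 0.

sY + 11Y = 4/s. Y = 4/(s(s+11)). Partial fractions: Y = 4/11/s - 4/11/(s+11)

Final answer: y(t) = 4/11(1 - e^(-11t))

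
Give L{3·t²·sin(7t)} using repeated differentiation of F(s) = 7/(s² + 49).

F(s) = 7/(s² + 49). F'(s) = -14s/(s² + 49)². F''(s) = -14(49 - 3s²)/(s² + 49)³ = (42s² - 686)/(s² + 49)³. So L{t²·sin(7t)} = (-1)² F''(s) = (42s² - 686)/(s² + 49)³. Then L{3·t²·sin(7t)} = 3·(42s² - 686)/(s² + 49)³ = (126s² - 2058)/(s² + 49)³

Final answer: (126s² - 2058)/(s² + 49)³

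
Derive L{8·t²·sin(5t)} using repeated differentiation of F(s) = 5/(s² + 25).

F(s) = 5/(s² + 25). F'(s) = -10s/(s² + 25)². F''(s) = -10(25 - 3s²)/(s² + 25)³ = (30s² - 250)/(s² + 25)³. So L{t²·sin(5t)} = (-1)² F''(s) = (30s² - 250)/(s² + 25)³. Then L{8·t²·sin(5t)} = 8·(30s² - 250)/(s² + 25)³ = (240s² - 2000)/(s² + 25)³

Final answer: (240s² - 2000)/(s² + 25)³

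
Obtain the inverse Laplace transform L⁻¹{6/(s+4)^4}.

L⁻¹{n!/(s-a)^(n+1)} = t^n·e^(at), so L⁻¹{6/(s+4)^4} = t^3·e^(-4t)

Final answer: t^3·e^(-4t)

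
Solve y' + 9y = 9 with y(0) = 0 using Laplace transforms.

sY + 9Y = 9/s. Y = 9/(s(s+9)). Partial fractions: Y = 1/s - 1/(s+9)

Final answer: y(t) = (1 - e^(-9t))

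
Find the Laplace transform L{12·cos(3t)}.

L{cos(ωt)} = s/(s² + ω²), so L{cos(3t)} = s/(s² + 9). Then L{12·cos(3t)} = 12·s/(s² + 9) = 12s/(s² + 9)

Final answer: 12s/(s² + 9)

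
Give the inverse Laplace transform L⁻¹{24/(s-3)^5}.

L⁻¹{n!/(s-a)^(n+1)} = t^n·e^(at) with n=4, a=3. So L⁻¹{24/(s-3)^5} = t^4·e^(3t)

Final answer: t^4·e^(3t)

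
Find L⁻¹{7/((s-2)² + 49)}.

Form: b/((s-a)² + b²) → e^(at)sin(bt). With a=2, b=7

Final answer: e^(2t)·sin(7t)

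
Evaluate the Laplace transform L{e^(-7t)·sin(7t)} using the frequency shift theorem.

Frequency shift: L{e^(at)f(t)} = F(s-a). L{e^(-7t)·sin(7t)} = 7/((s+7)² + 49)

Final answer: 7/((s+7)² + 49)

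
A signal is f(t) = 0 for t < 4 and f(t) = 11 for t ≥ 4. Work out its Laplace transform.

f(t) = 11·u(t-4). L{u(t-4)} = e^(-4s)/s, so L{f(t)} = 11·e^(-4s)/s

Final answer: 11·e^(-4s)/s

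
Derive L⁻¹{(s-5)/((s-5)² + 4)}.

Using frequency shift: L⁻¹{(s-a)/((s-a)² + b²)} = e^(at)cos(bt). Here a=5, b=2

Final answer: e^(5t)·cos(2t)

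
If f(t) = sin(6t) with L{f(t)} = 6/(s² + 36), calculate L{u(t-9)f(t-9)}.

Time shift theorem: L{u(t-a)f(t-a)} = e^(-as)F(s). Here a=9, F(s) = 6/(s² + 36), so L{u(t-9)f(t-9)} = e^(-9s)·6/(s² + 36)

Final answer: e^(-9s)·6/(s² + 36)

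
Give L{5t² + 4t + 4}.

L{5t² + 4t + 4} = 5·2/s³ + 4/s² + 4/s = 10/s³ + 4/s² + 4/s

Final answer: 10/s³ + 4/s² + 4/s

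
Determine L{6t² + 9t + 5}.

L{6t² + 9t + 5} = 6·2/s³ + 9/s² + 5/s = 12/s³ + 9/s² + 5/s

Final answer: 12/s³ + 9/s² + 5/s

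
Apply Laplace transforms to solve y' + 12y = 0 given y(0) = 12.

L{y'} + 12L{y} = 0. sY - 12 + 12Y = 0. Y(s+12) = 12. Y = 12/(s+12)

Final answer: y(t) = 12e^(-12t)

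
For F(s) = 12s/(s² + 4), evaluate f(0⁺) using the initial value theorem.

f(0⁺) = lim_{s→∞} s·12s/(s² + 4) = lim_{s→∞} 12s²/(s² + 4) = 12

Final answer: 12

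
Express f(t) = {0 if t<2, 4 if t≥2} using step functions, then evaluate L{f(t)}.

f(t) = 4·u(t-2). L{u(t-2)} = e^(-2s)/s, so L{f(t)} = 4·e^(-2s)/s

Final answer: 4·e^(-2s)/s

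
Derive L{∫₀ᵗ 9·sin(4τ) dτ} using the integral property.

L{∫₀ᵗ f(τ)dτ} = F(s)/s with F(s) = 36/(s² + 16), so the result is (36/(s² + 16))/s = 36/(s(s² + 16))

Final answer: 36/(s(s² + 16))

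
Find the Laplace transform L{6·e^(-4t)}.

L{e^(at)} = 1/(s-a), so L{e^(-4t)} = 1/(s+4). Then L{6·e^(-4t)} = 6/(s+4)

Final answer: 6/(s+4)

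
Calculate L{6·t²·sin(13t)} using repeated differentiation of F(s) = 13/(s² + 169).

F(s) = 13/(s² + 169). F'(s) = -26s/(s² + 169)². F''(s) = -26(169 - 3s²)/(s² + 169)³ = (78s² - 4394)/(s² + 169)³. So L{t²·sin(13t)} = (-1)² F''(s) = (78s² - 4394)/(s² + 169)³. Then L{6·t²·sin(13t)} = 6·(78s² - 4394)/(s² + 169)³ = (468s² - 26364)/(s² + 169)³

Final answer: (468s² - 26364)/(s² + 169)³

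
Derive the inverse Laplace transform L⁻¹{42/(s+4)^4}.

L⁻¹{n!/(s-a)^(n+1)} = t^n·e^(at) with n=3, a=-4. So L⁻¹{6/(s+4)^4} = t^3·e^(-4t), and L⁻¹{42/(s+4)^4} = (42/6)·t^3·e^(-4t) = 7·t^3·e^(-4t)

Final answer: 7·t^3·e^(-4t)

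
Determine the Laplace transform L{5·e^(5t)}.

L{e^(at)} = 1/(s-a), so L{e^(5t)} = 1/(s-5). Then L{5·e^(5t)} = 5/(s-5)

Final answer: 5/(s-5)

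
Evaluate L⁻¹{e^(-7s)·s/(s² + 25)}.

L⁻¹{s/(s² + 25)} = cos(5t). By the time shift theorem, L⁻¹{e^(-as)F(s)} = u(t-a)f(t-a) with a=7, so L⁻¹{e^(-7s)·s/(s² + 25)} = u(t-7)·cos(5(t-7))

Final answer: u(t-7)·cos(5(t-7))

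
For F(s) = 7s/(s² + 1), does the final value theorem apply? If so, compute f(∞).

The final value theorem requires all poles of sF(s) in the left half-plane. sF(s) = 7s²/(s² + 1) has poles at s = ±1i (imaginary axis). Theorem does NOT apply (oscillatory system).

Final answer: Not applicable (oscillatory)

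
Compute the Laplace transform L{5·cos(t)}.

L{cos(ωt)} = s/(s² + ω²), so L{cos(t)} = s/(s² + 1). Then L{5·cos(t)} = 5·s/(s² + 1) = 5s/(s² + 1)

Final answer: 5s/(s² + 1)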